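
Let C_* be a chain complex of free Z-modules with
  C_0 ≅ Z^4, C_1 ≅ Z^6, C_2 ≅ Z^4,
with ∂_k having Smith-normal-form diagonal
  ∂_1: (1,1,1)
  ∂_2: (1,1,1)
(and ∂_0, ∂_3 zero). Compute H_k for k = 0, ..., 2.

H_0 ≅ Z,  H_1 = 0,  H_2 ≅ Z.

H_0: b_0 = 4 − 0 − 3 = 1; torsion from ∂_1 factors > 1: none. So H_0 ≅ Z.
H_1: b_1 = 6 − 3 − 3 = 0; torsion from ∂_2 factors > 1: none. So H_1 ≅ 0.
H_2: b_2 = 4 − 3 − 0 = 1; torsion from ∂_3 factors > 1: none. So H_2 ≅ Z.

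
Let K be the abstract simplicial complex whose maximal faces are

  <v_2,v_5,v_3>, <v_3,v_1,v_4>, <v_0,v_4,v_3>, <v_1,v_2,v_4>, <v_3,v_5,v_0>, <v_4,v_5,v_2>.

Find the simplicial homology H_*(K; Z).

H_0 = Z,  H_1 = Z,  H_2 = 0.

We work with the vertex ordering v_0 < v_1 < v_2 < v_3 < v_4 < v_5. The simplices of K, each written with vertices in increasing order, are:

  0-simplices (6): [v_0], [v_1], [v_2], [v_3], [v_4], [v_5]
  1-simplices (12): [v_0,v_3], [v_0,v_4], [v_0,v_5], [v_1,v_2], [v_1,v_3], [v_1,v_4], [v_2,v_3], [v_2,v_4], [v_2,v_5], [v_3,v_4], [v_3,v_5], [v_4,v_5]
  2-simplices (6): [v_0,v_3,v_4], [v_0,v_3,v_5], [v_1,v_2,v_4], [v_1,v_3,v_4], [v_2,v_3,v_5], [v_2,v_4,v_5]

Hence C_0 ≅ Z^6, C_1 ≅ Z^12, C_2 ≅ Z^6.

∂_1: C_1 → C_0 maps an edge to its endpoints' difference, ∂[p,q] = q − p. For instance
  ∂[v_2,v_3] = [v_3] − [v_2].
The resulting 6×12 matrix has rank 5, and its Smith normal form has invariant factors (1,1,1,1,1).

Boundary ∂_2: C_2 → C_1 maps a triangle to the signed sum of its edges. For instance
  ∂[v_2,v_4,v_5] = [v_4,v_5] − [v_2,v_5] + [v_2,v_4],
  ∂[v_2,v_3,v_5] = [v_3,v_5] − [v_2,v_5] + [v_2,v_3].
This gives a 12×6 integer matrix of rank 6; reducing to Smith normal form yields diagonal entries (1,1,1,1,1,1).

From H_k ≅ ker(∂_k) / im(∂_{k+1}) we obtain:

  H_0: rank C_0 − rank ∂_1 = 6 − 5 = 1, and the invariant factors of ∂_1 are all 1, so H_0 = Z.
  H_1: rank ker ∂_1 − rank ∂_2 = (12 − 5) − 6 = 1, and the invariant factors of ∂_2 are all 1, so H_1 = Z.
  H_2: rank ker ∂_2 − rank ∂_3 = (6 − 6) − 0 = 0, and there is no ∂_3, so H_2 = 0.

(K is a triangulation of the cylinder S^1 x I.)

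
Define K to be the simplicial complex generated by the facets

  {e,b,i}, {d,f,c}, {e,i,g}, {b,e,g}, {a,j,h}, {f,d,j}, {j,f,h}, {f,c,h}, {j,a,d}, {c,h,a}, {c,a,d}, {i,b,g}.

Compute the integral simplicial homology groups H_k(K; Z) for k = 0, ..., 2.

Fix the vertex order a < b < c < d < e < f < g < h < i < j and write every simplex with vertices in increasing order. Then dim K = 2 and the simplices of K are:

  0-simplices (10): a, b, c, d, e, f, g, h, i, j
  1-simplices (18): ac, ad, ah, aj, be, bg, bi, cd, cf, ch, df, dj, eg, ei, fh, fj, gi, hj
  2-simplices (12): acd, ach, adj, ahj, beg, bei, bgi, cdf, cfh, dfj, egi, fhj

so the chain groups are C_0 ≅ Z^10, C_1 ≅ Z^18, C_2 ≅ Z^12.

Boundary ∂_1: C_1 → C_0 is given by ∂[p,q] = [q] − [p]. For instance
  ∂ac = c − a.
This gives a 10×18 integer matrix of rank 8; reducing to Smith normal form yields diagonal entries (1,1,1,1,1,1,1,1).

The boundary map ∂_2: C_2 → C_1 sends each 2-simplex [p,q,r] to [q,r] − [p,r] + [p,q]. For instance
  ∂adj = dj − aj + ad,
  ∂ach = ch − ah + ac.
The 18×12 boundary matrix has rank 10 and Smith normal form diag(1,1,1,1,1,1,1,1,1,1).

Now H_k = ker ∂_k / im ∂_{k+1}, so:

  H_0: rank C_0 − rank ∂_1 = 10 − 8 = 2, and the invariant factors of ∂_1 are all 1, so H_0 = Z^2.
  H_1: rank ker ∂_1 − rank ∂_2 = (18 − 8) − 10 = 0, and the invariant factors of ∂_2 are all 1, so H_1 = 0.
  H_2: rank ker ∂_2 − rank ∂_3 = (12 − 10) − 0 = 2, and there is no ∂_3, so H_2 = Z^2.

(K is a triangulation of the disjoint union of the 2-sphere S^2 and the 2-sphere S^2.)

H_0 = Z^2,  H_1 = 0,  H_2 = Z^2.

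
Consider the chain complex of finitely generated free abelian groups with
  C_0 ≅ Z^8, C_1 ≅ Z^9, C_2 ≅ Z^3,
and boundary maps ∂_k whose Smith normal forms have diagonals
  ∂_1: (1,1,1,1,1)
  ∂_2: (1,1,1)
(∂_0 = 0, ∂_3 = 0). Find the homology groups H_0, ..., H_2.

H_0: b_0 = 8 − 0 − 5 = 3; torsion from ∂_1 factors > 1: none. So H_0 = Z^3.
H_1: b_1 = 9 − 5 − 3 = 1; torsion from ∂_2 factors > 1: none. So H_1 = Z.
H_2: b_2 = 3 − 3 − 0 = 0; torsion from ∂_3 factors > 1: none. So H_2 = 0.

H_0 = Z^3,  H_1 = Z,  H_2 = 0.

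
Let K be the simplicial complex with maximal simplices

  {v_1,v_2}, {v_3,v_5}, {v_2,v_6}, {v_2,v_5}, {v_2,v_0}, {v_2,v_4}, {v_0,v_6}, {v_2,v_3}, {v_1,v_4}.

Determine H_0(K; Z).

H_0 ≅ Z.

We work with the vertex ordering v_0 < v_1 < v_2 < v_3 < v_4 < v_5 < v_6. The simplices of K, each written with vertices in increasing order, are:

  0-simplices (7): [v_0], [v_1], [v_2], [v_3], [v_4], [v_5], [v_6]
  1-simplices (9): [v_0,v_2], [v_0,v_6], [v_1,v_2], [v_1,v_4], [v_2,v_3], [v_2,v_4], [v_2,v_5], [v_2,v_6], [v_3,v_5]

Hence C_0 ≅ Z^7, C_1 ≅ Z^9.

∂_1: C_1 → C_0 sends each edge [p,q] (with p < q) to q − p.
The 7×9 boundary matrix has rank 6 and Smith normal form diag(1,1,1,1,1,1).

Now H_k = ker ∂_k / im ∂_{k+1}, so:

  H_0: rank C_0 − rank ∂_1 = 7 − 6 = 1, and the invariant factors of ∂_1 are all 1, so H_0 = Z.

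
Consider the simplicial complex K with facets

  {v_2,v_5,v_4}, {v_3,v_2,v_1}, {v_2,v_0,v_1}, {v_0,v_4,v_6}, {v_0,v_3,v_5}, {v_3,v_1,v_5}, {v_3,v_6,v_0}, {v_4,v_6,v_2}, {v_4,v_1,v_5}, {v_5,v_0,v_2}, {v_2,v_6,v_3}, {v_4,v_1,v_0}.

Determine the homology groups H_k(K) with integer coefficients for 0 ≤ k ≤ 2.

We work with the vertex ordering v_0 < v_1 < v_2 < v_3 < v_4 < v_5 < v_6. The simplices of K, each written with vertices in increasing order, are:

  0-simplices (7): [v_0], [v_1], [v_2], [v_3], [v_4], [v_5], [v_6]
  1-simplices (18): (18 of them)
  2-simplices (12): (12 of them)

giving chain groups C_0 ≅ Z^7, C_1 ≅ Z^18, C_2 ≅ Z^12.

The boundary map ∂_1: C_1 → C_0 sends each edge [p,q] (with p < q) to q − p. For instance
  ∂[v_0,v_1] = [v_1] − [v_0].
The resulting 7×18 matrix has rank 6, and its Smith normal form has invariant factors (1,1,1,1,1,1).

Boundary ∂_2: C_2 → C_1 acts by ∂[p,q,r] = [q,r] − [p,r] + [p,q]. For instance
  ∂[v_2,v_3,v_6] = [v_3,v_6] − [v_2,v_6] + [v_2,v_3],
  ∂[v_2,v_4,v_6] = [v_4,v_6] − [v_2,v_6] + [v_2,v_4].
The resulting 18×12 matrix has rank 12, and its Smith normal form has invariant factors (1,1,1,1,1,1,1,1,1,1,1,2).

Now H_k = ker ∂_k / im ∂_{k+1}, so:

  H_0: rank C_0 − rank ∂_1 = 7 − 6 = 1, and the invariant factors of ∂_1 are all 1, so H_0 ≅ Z.
  H_1: rank ker ∂_1 − rank ∂_2 = (18 − 6) − 12 = 0, and ∂_2 has invariant factor 2 > 1, so H_1 ≅ Z/2.
  H_2: rank ker ∂_2 − rank ∂_3 = (12 − 12) − 0 = 0, and there is no ∂_3, so H_2 ≅ 0.

H_0 ≅ Z,  H_1 ≅ Z/2,  H_2 = 0.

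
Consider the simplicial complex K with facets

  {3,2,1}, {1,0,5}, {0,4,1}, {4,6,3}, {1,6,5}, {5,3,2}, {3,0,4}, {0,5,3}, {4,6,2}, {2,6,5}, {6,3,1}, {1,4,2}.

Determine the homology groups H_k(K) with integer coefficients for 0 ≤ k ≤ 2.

H_0 = Z,  H_1 = Z/2,  H_2 = 0.

Take the total order 0 < 1 < 2 < 3 < 4 < 5 < 6 on the vertex set. Then K (dimension 2) consists of the simplices:

  0-simplices (7): [0], [1], [2], [3], [4], [5], [6]
  1-simplices (18): [0,1], [0,3], [0,4], [0,5], [1,2], [1,3], [1,4], [1,5], [1,6], [2,3], [2,4], [2,5], [2,6], [3,4], [3,5], [3,6], [4,6], [5,6]
  2-simplices (12): [0,1,4], [0,1,5], [0,3,4], [0,3,5], [1,2,3], [1,2,4], [1,3,6], [1,5,6], [2,3,5], [2,4,6], [2,5,6], [3,4,6]

giving chain groups C_0 ≅ Z^7, C_1 ≅ Z^18, C_2 ≅ Z^12.

∂_1: C_1 → C_0 is given by ∂[p,q] = [q] − [p].
As a 7×18 matrix over Z this has rank 6, with invariant factors (1,1,1,1,1,1).

∂_2: C_2 → C_1 sends each 2-simplex [p,q,r] to [q,r] − [p,r] + [p,q]. For instance
  ∂[1,3,6] = [3,6] − [1,6] + [1,3],
  ∂[2,4,6] = [4,6] − [2,6] + [2,4].
The resulting 18×12 matrix has rank 12, and its Smith normal form has invariant factors (1,1,1,1,1,1,1,1,1,1,1,2).

Now H_k = ker ∂_k / im ∂_{k+1}, so:

  H_0: rank C_0 − rank ∂_1 = 7 − 6 = 1, and the invariant factors of ∂_1 are all 1, so H_0 ≅ Z.
  H_1: rank ker ∂_1 − rank ∂_2 = (18 − 6) − 12 = 0, and ∂_2 has invariant factor 2 > 1, so H_1 ≅ Z/2.
  H_2: rank ker ∂_2 − rank ∂_3 = (12 − 12) − 0 = 0, and there is no ∂_3, so H_2 ≅ 0.

(K is a triangulation of the real projective plane RP^2.)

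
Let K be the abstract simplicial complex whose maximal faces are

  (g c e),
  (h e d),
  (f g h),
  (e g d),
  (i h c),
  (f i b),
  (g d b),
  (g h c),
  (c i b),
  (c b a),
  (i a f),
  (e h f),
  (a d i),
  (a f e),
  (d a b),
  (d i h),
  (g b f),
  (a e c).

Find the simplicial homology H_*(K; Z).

H_0 ≅ Z,  H_1 ≅ Z ⊕ Z/2Z,  H_2 = 0.

We work with the vertex ordering a < b < c < d < e < f < g < h < i. The simplices of K, each written with vertices in increasing order, are:

  0-simplices (9): a, b, c, d, e, f, g, h, i
  1-simplices (27): ab, ac, ad, ae, af, ai, bc, bd, bf, bg, bi, ce, cg, ch, ci, de, dg, dh, di, ef, eg, eh, fg, fh, fi, gh, hi
  2-simplices (18): abc, abd, ace, adi, aef, afi, bci, bdg, bfg, bfi, ceg, cgh, chi, deg, deh, dhi, efh, fgh

so the chain groups are C_0 ≅ Z^9, C_1 ≅ Z^27, C_2 ≅ Z^18.

The boundary map ∂_1: C_1 → C_0 sends each edge [p,q] (with p < q) to q − p.
The resulting 9×27 matrix has rank 8, and its Smith normal form has invariant factors (1,1,1,1,1,1,1,1).

∂_2: C_2 → C_1 sends each 2-simplex [p,q,r] to [q,r] − [p,r] + [p,q]. For instance
  ∂abd = bd − ad + ab,
  ∂deg = eg − dg + de.
As a 27×18 matrix over Z this has rank 18, with invariant factors (1,1,1,1,1,1,1,1,1,1,1,1,1,1,1,1,1,2).

From H_k ≅ ker(∂_k) / im(∂_{k+1}) we obtain:

  H_0: rank C_0 − rank ∂_1 = 9 − 8 = 1, and the invariant factors of ∂_1 are all 1, so H_0 ≅ Z.
  H_1: rank ker ∂_1 − rank ∂_2 = (27 − 8) − 18 = 1, and ∂_2 has invariant factor 2 > 1, so H_1 ≅ Z ⊕ Z/2Z.
  H_2: rank ker ∂_2 − rank ∂_3 = (18 − 18) − 0 = 0, and there is no ∂_3, so H_2 ≅ 0.

(K is a triangulation of the Klein bottle.)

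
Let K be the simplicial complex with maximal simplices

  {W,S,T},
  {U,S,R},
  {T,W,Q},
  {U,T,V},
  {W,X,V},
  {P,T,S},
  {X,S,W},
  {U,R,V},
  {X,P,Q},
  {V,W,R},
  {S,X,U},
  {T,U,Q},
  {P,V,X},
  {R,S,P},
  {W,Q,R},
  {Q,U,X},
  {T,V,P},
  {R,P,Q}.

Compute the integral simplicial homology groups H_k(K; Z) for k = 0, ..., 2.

H_0 ≅ Z,  H_1 ≅ Z^2,  H_2 ≅ Z.

Order the vertices as P < Q < R < S < T < U < V < W < X. Listing each simplex with vertices in this order, K has dimension 2 with simplices:

  0-simplices (9): P, Q, R, S, T, U, V, W, X
  1-simplices (27): PQ, PR, PS, PT, PV, PX, QR, QT, QU, QW, QX, RS, RU, RV, RW, ST, SU, SW, SX, TU, TV, TW, UV, UX, VW, VX, WX
  2-simplices (18): PQR, PQX, PRS, PST, PTV, PVX, QRW, QTU, QTW, QUX, RSU, RUV, RVW, STW, SUX, SWX, TUV, VWX

giving chain groups C_0 ≅ Z^9, C_1 ≅ Z^27, C_2 ≅ Z^18.

The boundary map ∂_1: C_1 → C_0 is given by ∂[p,q] = [q] − [p].
This gives a 9×27 integer matrix of rank 8; reducing to Smith normal form yields diagonal entries (1,1,1,1,1,1,1,1).

Boundary ∂_2: C_2 → C_1 maps a triangle to the signed sum of its edges. For instance
  ∂RSU = SU − RU + RS,
  ∂RVW = VW − RW + RV.
The 27×18 boundary matrix has rank 17 and Smith normal form diag(1,1,1,1,1,1,1,1,1,1,1,1,1,1,1,1,1).

From H_k ≅ ker(∂_k) / im(∂_{k+1}) we obtain:

  H_0: rank C_0 − rank ∂_1 = 9 − 8 = 1, and the invariant factors of ∂_1 are all 1, so H_0 ≅ Z.
  H_1: rank ker ∂_1 − rank ∂_2 = (27 − 8) − 17 = 2, and the invariant factors of ∂_2 are all 1, so H_1 ≅ Z^2.
  H_2: rank ker ∂_2 − rank ∂_3 = (18 − 17) − 0 = 1, and there is no ∂_3, so H_2 ≅ Z.

As a check, the Euler characteristic is 9 − 27 + 18 = 0, which agrees with 1 − 2 + 1 = 0.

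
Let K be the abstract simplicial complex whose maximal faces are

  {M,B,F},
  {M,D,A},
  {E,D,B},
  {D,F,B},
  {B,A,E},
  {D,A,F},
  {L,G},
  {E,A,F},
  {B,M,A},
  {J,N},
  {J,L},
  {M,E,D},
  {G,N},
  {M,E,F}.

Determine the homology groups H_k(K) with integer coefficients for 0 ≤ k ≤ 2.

K has 10 vertices, 19 edges, 10 triangles.
rank ∂_0 = 0, rank ∂_1 = 8 ⇒ b_0 = 10 − 0 − 8 = 2; all invariant factors of ∂_1 are 1 so no torsion. So H_0 = Z^2.
rank ∂_1 = 8, rank ∂_2 = 10 ⇒ b_1 = 19 − 8 − 10 = 1; ∂_2 has invariant factor(s) [2] giving torsion. So H_1 = Z ⊕ Z/2.
rank ∂_2 = 10, rank ∂_3 = 0 ⇒ b_2 = 10 − 10 − 0 = 0. So H_2 = 0.

H_0 = Z^2,  H_1 = Z ⊕ Z/2,  H_2 = 0.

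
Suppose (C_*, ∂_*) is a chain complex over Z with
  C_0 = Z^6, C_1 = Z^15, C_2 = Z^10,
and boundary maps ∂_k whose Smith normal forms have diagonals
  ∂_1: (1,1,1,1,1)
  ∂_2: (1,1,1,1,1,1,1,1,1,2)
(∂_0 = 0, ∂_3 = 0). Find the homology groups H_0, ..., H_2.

H_0 ≅ Z,  H_1 ≅ Z/2,  H_2 = 0.

H_0: b_0 = 6 − 0 − 5 = 1; torsion from ∂_1 factors > 1: none. So H_0 ≅ Z.
H_1: b_1 = 15 − 5 − 10 = 0; torsion from ∂_2 factors > 1: [2]. So H_1 ≅ Z/2.
H_2: b_2 = 10 − 10 − 0 = 0; torsion from ∂_3 factors > 1: none. So H_2 ≅ 0.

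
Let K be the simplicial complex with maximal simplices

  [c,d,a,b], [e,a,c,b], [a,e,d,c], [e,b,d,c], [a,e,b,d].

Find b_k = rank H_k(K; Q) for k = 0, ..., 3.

Fix the vertex order a < b < c < d < e and write every simplex with vertices in increasing order. Then dim K = 3 and the simplices of K are:

  0-simplices (5): a, b, c, d, e
  1-simplices (10): ab, ac, ad, ae, bc, bd, be, cd, ce, de
  2-simplices (10): abc, abd, abe, acd, ace, ade, bcd, bce, bde, cde
  3-simplices (5): abcd, abce, abde, acde, bcde

so the chain groups are C_0 ≅ Z^5, C_1 ≅ Z^10, C_2 ≅ Z^10, C_3 ≅ Z^5.

Boundary ∂_1: C_1 → C_0 is given by ∂[p,q] = [q] − [p].
This gives a 5×10 integer matrix of rank 4; reducing to Smith normal form yields diagonal entries (1,1,1,1).

Boundary ∂_2: C_2 → C_1 acts by ∂[p,q,r] = [q,r] − [p,r] + [p,q]. For instance
  ∂cde = de − ce + cd,
  ∂abd = bd − ad + ab.
As a 10×10 matrix over Z this has rank 6, with invariant factors (1,1,1,1,1,1).

Boundary ∂_3: C_3 → C_2 sends each 3-simplex σ to the alternating sum Σ_i (−1)^i (σ with its i-th vertex removed). For instance
  ∂acde = cde − ade + ace − acd,
  ∂abcd = bcd − acd + abd − abc.
This gives a 10×5 integer matrix of rank 4; reducing to Smith normal form yields diagonal entries (1,1,1,1).

Reading off H_k = ker ∂_k / im ∂_{k+1}:

  H_0: rank C_0 − rank ∂_1 = 5 − 4 = 1, and the invariant factors of ∂_1 are all 1, so H_0 = Z.
  H_1: rank ker ∂_1 − rank ∂_2 = (10 − 4) − 6 = 0, and the invariant factors of ∂_2 are all 1, so H_1 = 0.
  H_2: rank ker ∂_2 − rank ∂_3 = (10 − 6) − 4 = 0, and the invariant factors of ∂_3 are all 1, so H_2 = 0.
  H_3: rank ker ∂_3 − rank ∂_4 = (5 − 4) − 0 = 1, and there is no ∂_4, so H_3 = Z.

(K is a triangulation of the 3-sphere S^3.)

Hence the Betti numbers are b_0 = 1, b_1 = 0, b_2 = 0, b_3 = 1.

b_0 = 1, b_1 = 0, b_2 = 0, b_3 = 1.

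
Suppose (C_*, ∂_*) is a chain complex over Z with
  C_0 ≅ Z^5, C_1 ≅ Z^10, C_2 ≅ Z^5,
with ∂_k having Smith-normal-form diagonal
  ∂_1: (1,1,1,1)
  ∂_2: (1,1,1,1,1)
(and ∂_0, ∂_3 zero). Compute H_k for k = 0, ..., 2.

H_0: b_0 = 5 − 0 − 4 = 1; torsion from ∂_1 factors > 1: none. So H_0 = Z.
H_1: b_1 = 10 − 4 − 5 = 1; torsion from ∂_2 factors > 1: none. So H_1 = Z.
H_2: b_2 = 5 − 5 − 0 = 0; torsion from ∂_3 factors > 1: none. So H_2 = 0.

H_0 = Z,  H_1 = Z,  H_2 = 0.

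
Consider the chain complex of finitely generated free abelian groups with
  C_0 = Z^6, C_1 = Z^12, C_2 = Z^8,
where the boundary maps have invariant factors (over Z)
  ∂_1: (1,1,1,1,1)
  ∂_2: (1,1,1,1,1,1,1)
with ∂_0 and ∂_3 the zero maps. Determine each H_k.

H_0: b_0 = 6 − 0 − 5 = 1; torsion from ∂_1 factors > 1: none. So H_0 = Z.
H_1: b_1 = 12 − 5 − 7 = 0; torsion from ∂_2 factors > 1: none. So H_1 = 0.
H_2: b_2 = 8 − 7 − 0 = 1; torsion from ∂_3 factors > 1: none. So H_2 = Z.

H_0 = Z,  H_1 = 0,  H_2 = Z.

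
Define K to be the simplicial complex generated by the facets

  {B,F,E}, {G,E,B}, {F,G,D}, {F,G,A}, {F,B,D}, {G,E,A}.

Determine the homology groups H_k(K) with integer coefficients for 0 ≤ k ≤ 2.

We work with the vertex ordering A < B < D < E < F < G. The simplices of K, each written with vertices in increasing order, are:

  0-simplices (6): A, B, D, E, F, G
  1-simplices (12): AE, AF, AG, BD, BE, BF, BG, DF, DG, EF, EG, FG
  2-simplices (6): AEG, AFG, BDF, BEF, BEG, DFG

giving chain groups C_0 ≅ Z^6, C_1 ≅ Z^12, C_2 ≅ Z^6.

∂_1: C_1 → C_0 is given by ∂[p,q] = [q] − [p]. For instance
  ∂AG = G − A.
The resulting 6×12 matrix has rank 5, and its Smith normal form has invariant factors (1,1,1,1,1).

The boundary map ∂_2: C_2 → C_1 acts by ∂[p,q,r] = [q,r] − [p,r] + [p,q]. For instance
  ∂BEG = EG − BG + BE,
  ∂AEG = EG − AG + AE.
The 12×6 boundary matrix has rank 6 and Smith normal form diag(1,1,1,1,1,1).

Now H_k = ker ∂_k / im ∂_{k+1}, so:

  H_0: rank C_0 − rank ∂_1 = 6 − 5 = 1, and the invariant factors of ∂_1 are all 1, so H_0 ≅ Z.
  H_1: rank ker ∂_1 − rank ∂_2 = (12 − 5) − 6 = 1, and the invariant factors of ∂_2 are all 1, so H_1 ≅ Z.
  H_2: rank ker ∂_2 − rank ∂_3 = (6 − 6) − 0 = 0, and there is no ∂_3, so H_2 ≅ 0.

(K is a triangulation of the cylinder S^1 x I.)

H_0 ≅ Z,  H_1 ≅ Z,  H_2 = 0.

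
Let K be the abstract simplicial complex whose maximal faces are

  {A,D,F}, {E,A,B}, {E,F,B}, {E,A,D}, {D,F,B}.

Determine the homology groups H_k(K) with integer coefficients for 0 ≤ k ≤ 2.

H_0 = Z,  H_1 = Z,  H_2 = 0.

Order the vertices as A < B < D < E < F. Listing each simplex with vertices in this order, K has dimension 2 with simplices:

  0-simplices (5): A, B, D, E, F
  1-simplices (10): AB, AD, AE, AF, BD, BE, BF, DE, DF, EF
  2-simplices (5): ABE, ADE, ADF, BDF, BEF

giving chain groups C_0 ≅ Z^5, C_1 ≅ Z^10, C_2 ≅ Z^5.

Boundary ∂_1: C_1 → C_0 maps an edge to its endpoints' difference, ∂[p,q] = q − p. For instance
  ∂DF = F − D.
The resulting 5×10 matrix has rank 4, and its Smith normal form has invariant factors (1,1,1,1).

∂_2: C_2 → C_1 maps a triangle to the signed sum of its edges. For instance
  ∂BEF = EF − BF + BE,
  ∂ABE = BE − AE + AB.
The resulting 10×5 matrix has rank 5, and its Smith normal form has invariant factors (1,1,1,1,1).

Computing H_k = (kernel of ∂_k) / (image of ∂_{k+1}):

  H_0: rank C_0 − rank ∂_1 = 5 − 4 = 1, and the invariant factors of ∂_1 are all 1, so H_0 = Z.
  H_1: rank ker ∂_1 − rank ∂_2 = (10 − 4) − 5 = 1, and the invariant factors of ∂_2 are all 1, so H_1 = Z.
  H_2: rank ker ∂_2 − rank ∂_3 = (5 − 5) − 0 = 0, and there is no ∂_3, so H_2 = 0.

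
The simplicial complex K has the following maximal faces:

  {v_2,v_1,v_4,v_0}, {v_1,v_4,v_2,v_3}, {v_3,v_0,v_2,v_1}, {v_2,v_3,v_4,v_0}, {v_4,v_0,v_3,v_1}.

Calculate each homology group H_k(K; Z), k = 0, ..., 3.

Take the total order v_0 < v_1 < v_2 < v_3 < v_4 on the vertex set. Then K (dimension 3) consists of the simplices:

  0-simplices (5): [v_0], [v_1], [v_2], [v_3], [v_4]
  1-simplices (10): [v_0,v_1], [v_0,v_2], [v_0,v_3], [v_0,v_4], [v_1,v_2], [v_1,v_3], [v_1,v_4], [v_2,v_3], [v_2,v_4], [v_3,v_4]
  2-simplices (10): [v_0,v_1,v_2], [v_0,v_1,v_3], [v_0,v_1,v_4], [v_0,v_2,v_3], [v_0,v_2,v_4], [v_0,v_3,v_4], [v_1,v_2,v_3], [v_1,v_2,v_4], [v_1,v_3,v_4], [v_2,v_3,v_4]
  3-simplices (5): [v_0,v_1,v_2,v_3], [v_0,v_1,v_2,v_4], [v_0,v_1,v_3,v_4], [v_0,v_2,v_3,v_4], [v_1,v_2,v_3,v_4]

so the chain groups are C_0 ≅ Z^5, C_1 ≅ Z^10, C_2 ≅ Z^10, C_3 ≅ Z^5.

Boundary ∂_1: C_1 → C_0 maps an edge to its endpoints' difference, ∂[p,q] = q − p.
The resulting 5×10 matrix has rank 4, and its Smith normal form has invariant factors (1,1,1,1).

∂_2: C_2 → C_1 sends each 2-simplex [p,q,r] to [q,r] − [p,r] + [p,q]. For instance
  ∂[v_1,v_2,v_3] = [v_2,v_3] − [v_1,v_3] + [v_1,v_2],
  ∂[v_0,v_1,v_4] = [v_1,v_4] − [v_0,v_4] + [v_0,v_1].
As a 10×10 matrix over Z this has rank 6, with invariant factors (1,1,1,1,1,1).

The boundary map ∂_3: C_3 → C_2 sends each 3-simplex σ to the alternating sum Σ_i (−1)^i (σ with its i-th vertex removed). For instance
  ∂[v_0,v_1,v_2,v_4] = [v_1,v_2,v_4] − [v_0,v_2,v_4] + [v_0,v_1,v_4] − [v_0,v_1,v_2],
  ∂[v_0,v_2,v_3,v_4] = [v_2,v_3,v_4] − [v_0,v_3,v_4] + [v_0,v_2,v_4] − [v_0,v_2,v_3].
The 10×5 boundary matrix has rank 4 and Smith normal form diag(1,1,1,1).

From H_k ≅ ker(∂_k) / im(∂_{k+1}) we obtain:

  H_0: rank C_0 − rank ∂_1 = 5 − 4 = 1, and the invariant factors of ∂_1 are all 1, so H_0 = Z.
  H_1: rank ker ∂_1 − rank ∂_2 = (10 − 4) − 6 = 0, and the invariant factors of ∂_2 are all 1, so H_1 = 0.
  H_2: rank ker ∂_2 − rank ∂_3 = (10 − 6) − 4 = 0, and the invariant factors of ∂_3 are all 1, so H_2 = 0.
  H_3: rank ker ∂_3 − rank ∂_4 = (5 − 4) − 0 = 1, and there is no ∂_4, so H_3 = Z.

As a check, the Euler characteristic is 5 − 10 + 10 − 5 = 0, which agrees with 1 − 0 + 0 − 1 = 0.
(K is a triangulation of the 3-sphere S^3.)

H_0 = Z,  H_1 = 0,  H_2 = 0,  H_3 = Z.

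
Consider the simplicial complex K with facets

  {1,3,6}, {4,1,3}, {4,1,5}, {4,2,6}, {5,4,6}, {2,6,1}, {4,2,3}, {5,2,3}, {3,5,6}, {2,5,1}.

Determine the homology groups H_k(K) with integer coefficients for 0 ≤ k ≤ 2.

We work with the vertex ordering 1 < 2 < 3 < 4 < 5 < 6. The simplices of K, each written with vertices in increasing order, are:

  0-simplices (6): [1], [2], [3], [4], [5], [6]
  1-simplices (15): [1,2], [1,3], [1,4], [1,5], [1,6], [2,3], [2,4], [2,5], [2,6], [3,4], [3,5], [3,6], [4,5], [4,6], [5,6]
  2-simplices (10): [1,2,5], [1,2,6], [1,3,4], [1,3,6], [1,4,5], [2,3,4], [2,3,5], [2,4,6], [3,5,6], [4,5,6]

Hence C_0 ≅ Z^6, C_1 ≅ Z^15, C_2 ≅ Z^10.

∂_1: C_1 → C_0 is given by ∂[p,q] = [q] − [p].
The 6×15 boundary matrix has rank 5 and Smith normal form diag(1,1,1,1,1).

Boundary ∂_2: C_2 → C_1 sends each 2-simplex [p,q,r] to [q,r] − [p,r] + [p,q]. For instance
  ∂[2,3,4] = [3,4] − [2,4] + [2,3],
  ∂[3,5,6] = [5,6] − [3,6] + [3,5].
The 15×10 boundary matrix has rank 10 and Smith normal form diag(1,1,1,1,1,1,1,1,1,2).

Now H_k = ker ∂_k / im ∂_{k+1}, so:

  H_0: rank C_0 − rank ∂_1 = 6 − 5 = 1, and the invariant factors of ∂_1 are all 1, so H_0 = Z.
  H_1: rank ker ∂_1 − rank ∂_2 = (15 − 5) − 10 = 0, and ∂_2 has invariant factor 2 > 1, so H_1 = Z/2.
  H_2: rank ker ∂_2 − rank ∂_3 = (10 − 10) − 0 = 0, and there is no ∂_3, so H_2 = 0.

H_0 ≅ Z,  H_1 ≅ Z/2,  H_2 = 0.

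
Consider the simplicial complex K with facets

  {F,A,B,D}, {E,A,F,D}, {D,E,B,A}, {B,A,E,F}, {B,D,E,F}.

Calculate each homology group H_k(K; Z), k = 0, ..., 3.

Fix the vertex order A < B < D < E < F and write every simplex with vertices in increasing order. Then dim K = 3 and the simplices of K are:

  0-simplices (5): A, B, D, E, F
  1-simplices (10): AB, AD, AE, AF, BD, BE, BF, DE, DF, EF
  2-simplices (10): ABD, ABE, ABF, ADE, ADF, AEF, BDE, BDF, BEF, DEF
  3-simplices (5): ABDE, ABDF, ABEF, ADEF, BDEF

so the chain groups are C_0 ≅ Z^5, C_1 ≅ Z^10, C_2 ≅ Z^10, C_3 ≅ Z^5.

The boundary map ∂_1: C_1 → C_0 maps an edge to its endpoints' difference, ∂[p,q] = q − p. For instance
  ∂DE = E − D.
The 5×10 boundary matrix has rank 4 and Smith normal form diag(1,1,1,1).

Boundary ∂_2: C_2 → C_1 sends each 2-simplex [p,q,r] to [q,r] − [p,r] + [p,q]. For instance
  ∂AEF = EF − AF + AE,
  ∂ABF = BF − AF + AB.
The resulting 10×10 matrix has rank 6, and its Smith normal form has invariant factors (1,1,1,1,1,1).

Boundary ∂_3: C_3 → C_2 sends each 3-simplex σ to the alternating sum Σ_i (−1)^i (σ with its i-th vertex removed). For instance
  ∂ABDF = BDF − ADF + ABF − ABD,
  ∂ABEF = BEF − AEF + ABF − ABE.
As a 10×5 matrix over Z this has rank 4, with invariant factors (1,1,1,1).

Now H_k = ker ∂_k / im ∂_{k+1}, so:

  H_0: rank C_0 − rank ∂_1 = 5 − 4 = 1, and the invariant factors of ∂_1 are all 1, so H_0 = Z.
  H_1: rank ker ∂_1 − rank ∂_2 = (10 − 4) − 6 = 0, and the invariant factors of ∂_2 are all 1, so H_1 = 0.
  H_2: rank ker ∂_2 − rank ∂_3 = (10 − 6) − 4 = 0, and the invariant factors of ∂_3 are all 1, so H_2 = 0.
  H_3: rank ker ∂_3 − rank ∂_4 = (5 − 4) − 0 = 1, and there is no ∂_4, so H_3 = Z.

As a check, the Euler characteristic is 5 − 10 + 10 − 5 = 0, which agrees with 1 − 0 + 0 − 1 = 0.

H_0 = Z,  H_1 = 0,  H_2 = 0,  H_3 = Z.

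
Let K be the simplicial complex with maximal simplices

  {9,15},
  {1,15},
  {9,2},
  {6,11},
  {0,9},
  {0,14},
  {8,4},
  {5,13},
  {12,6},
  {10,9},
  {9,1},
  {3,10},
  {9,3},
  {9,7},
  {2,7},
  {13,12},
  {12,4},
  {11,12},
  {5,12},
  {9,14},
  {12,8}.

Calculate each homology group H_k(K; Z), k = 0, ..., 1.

Take the total order 0 < 1 < 2 < 3 < 4 < 5 < 6 < 7 < 8 < 9 < 10 < 11 < 12 < 13 < 14 < 15 on the vertex set. Then K (dimension 1) consists of the simplices:

  0-simplices (16): [0], [1], [2], [3], [4], [5], [6], [7], [8], [9], [10], [11], [12], [13], [14], [15]
  1-simplices (21): (21 of them)

Hence C_0 ≅ Z^16, C_1 ≅ Z^21.

The boundary map ∂_1: C_1 → C_0 is given by ∂[p,q] = [q] − [p]. For instance
  ∂[4,12] = [12] − [4].
The 16×21 boundary matrix has rank 14 and Smith normal form diag(1,1,1,1,1,1,1,1,1,1,1,1,1,1).

Computing H_k = (kernel of ∂_k) / (image of ∂_{k+1}):

  H_0: rank C_0 − rank ∂_1 = 16 − 14 = 2, and the invariant factors of ∂_1 are all 1, so H_0 ≅ Z^2.
  H_1: rank ker ∂_1 − rank ∂_2 = (21 − 14) − 0 = 7, and there is no ∂_2, so H_1 ≅ Z^7.

(K is a triangulation of the disjoint union of a wedge of 3 circles and a wedge of 4 circles.)

H_0 ≅ Z^2,  H_1 ≅ Z^7.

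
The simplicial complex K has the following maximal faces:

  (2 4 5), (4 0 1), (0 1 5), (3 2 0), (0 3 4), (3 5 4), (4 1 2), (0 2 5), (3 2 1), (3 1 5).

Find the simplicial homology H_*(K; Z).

We work with the vertex ordering 0 < 1 < 2 < 3 < 4 < 5. The simplices of K, each written with vertices in increasing order, are:

  0-simplices (6): [0], [1], [2], [3], [4], [5]
  1-simplices (15): [0,1], [0,2], [0,3], [0,4], [0,5], [1,2], [1,3], [1,4], [1,5], [2,3], [2,4], [2,5], [3,4], [3,5], [4,5]
  2-simplices (10): [0,1,4], [0,1,5], [0,2,3], [0,2,5], [0,3,4], [1,2,3], [1,2,4], [1,3,5], [2,4,5], [3,4,5]

so the chain groups are C_0 ≅ Z^6, C_1 ≅ Z^15, C_2 ≅ Z^10.

The boundary map ∂_1: C_1 → C_0 sends each edge [p,q] (with p < q) to q − p. For instance
  ∂[1,3] = [3] − [1].
As a 6×15 matrix over Z this has rank 5, with invariant factors (1,1,1,1,1).

Boundary ∂_2: C_2 → C_1 sends each 2-simplex [p,q,r] to [q,r] − [p,r] + [p,q]. For instance
  ∂[1,3,5] = [3,5] − [1,5] + [1,3],
  ∂[0,1,5] = [1,5] − [0,5] + [0,1].
The 15×10 boundary matrix has rank 10 and Smith normal form diag(1,1,1,1,1,1,1,1,1,2).

From H_k ≅ ker(∂_k) / im(∂_{k+1}) we obtain:

  H_0: rank C_0 − rank ∂_1 = 6 − 5 = 1, and the invariant factors of ∂_1 are all 1, so H_0 ≅ Z.
  H_1: rank ker ∂_1 − rank ∂_2 = (15 − 5) − 10 = 0, and ∂_2 has invariant factor 2 > 1, so H_1 ≅ Z_2.
  H_2: rank ker ∂_2 − rank ∂_3 = (10 − 10) − 0 = 0, and there is no ∂_3, so H_2 ≅ 0.

H_0 = Z,  H_1 = Z_2,  H_2 = 0.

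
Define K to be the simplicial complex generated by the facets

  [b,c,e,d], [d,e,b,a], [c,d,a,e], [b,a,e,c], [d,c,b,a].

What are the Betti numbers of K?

b_0 = 1, b_1 = 0, b_2 = 0, b_3 = 1.

Fix the vertex order a < b < c < d < e and write every simplex with vertices in increasing order. Then dim K = 3 and the simplices of K are:

  0-simplices (5): a, b, c, d, e
  1-simplices (10): ab, ac, ad, ae, bc, bd, be, cd, ce, de
  2-simplices (10): abc, abd, abe, acd, ace, ade, bcd, bce, bde, cde
  3-simplices (5): abcd, abce, abde, acde, bcde

Hence C_0 ≅ Z^5, C_1 ≅ Z^10, C_2 ≅ Z^10, C_3 ≅ Z^5.

∂_1: C_1 → C_0 is given by ∂[p,q] = [q] − [p].
The 5×10 boundary matrix has rank 4 and Smith normal form diag(1,1,1,1).

∂_2: C_2 → C_1 maps a triangle to the signed sum of its edges. For instance
  ∂abe = be − ae + ab,
  ∂ade = de − ae + ad.
As a 10×10 matrix over Z this has rank 6, with invariant factors (1,1,1,1,1,1).

∂_3: C_3 → C_2 sends each 3-simplex σ to the alternating sum Σ_i (−1)^i (σ with its i-th vertex removed). For instance
  ∂abce = bce − ace + abe − abc,
  ∂bcde = cde − bde + bce − bcd.
This gives a 10×5 integer matrix of rank 4; reducing to Smith normal form yields diagonal entries (1,1,1,1).

Reading off H_k = ker ∂_k / im ∂_{k+1}:

  H_0: rank C_0 − rank ∂_1 = 5 − 4 = 1, and the invariant factors of ∂_1 are all 1, so H_0 ≅ Z.
  H_1: rank ker ∂_1 − rank ∂_2 = (10 − 4) − 6 = 0, and the invariant factors of ∂_2 are all 1, so H_1 ≅ 0.
  H_2: rank ker ∂_2 − rank ∂_3 = (10 − 6) − 4 = 0, and the invariant factors of ∂_3 are all 1, so H_2 ≅ 0.
  H_3: rank ker ∂_3 − rank ∂_4 = (5 − 4) − 0 = 1, and there is no ∂_4, so H_3 ≅ Z.

Hence the Betti numbers are b_0 = 1, b_1 = 0, b_2 = 0, b_3 = 1.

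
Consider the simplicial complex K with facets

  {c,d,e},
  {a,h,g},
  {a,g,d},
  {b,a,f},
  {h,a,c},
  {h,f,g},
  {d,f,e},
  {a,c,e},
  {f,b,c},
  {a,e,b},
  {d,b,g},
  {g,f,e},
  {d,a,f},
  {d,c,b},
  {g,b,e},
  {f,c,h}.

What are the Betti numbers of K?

K has 8 vertices, 24 edges, 16 triangles.
rank ∂_0 = 0, rank ∂_1 = 7 ⇒ b_0 = 8 − 0 − 7 = 1; all invariant factors of ∂_1 are 1 so no torsion. So H_0 = Z.
rank ∂_1 = 7, rank ∂_2 = 15 ⇒ b_1 = 24 − 7 − 15 = 2; all invariant factors of ∂_2 are 1 so no torsion. So H_1 = Z^2.
rank ∂_2 = 15, rank ∂_3 = 0 ⇒ b_2 = 16 − 15 − 0 = 1. So H_2 = Z.

b_0 = 1, b_1 = 2, b_2 = 1.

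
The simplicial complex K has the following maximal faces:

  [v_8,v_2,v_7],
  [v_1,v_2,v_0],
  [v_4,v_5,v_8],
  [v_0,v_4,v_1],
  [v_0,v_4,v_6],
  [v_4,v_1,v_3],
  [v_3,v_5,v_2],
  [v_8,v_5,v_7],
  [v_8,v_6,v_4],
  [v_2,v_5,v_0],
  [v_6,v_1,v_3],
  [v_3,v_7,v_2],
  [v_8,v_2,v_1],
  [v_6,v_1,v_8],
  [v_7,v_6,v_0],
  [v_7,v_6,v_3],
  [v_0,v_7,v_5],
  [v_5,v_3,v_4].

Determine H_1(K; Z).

We work with the vertex ordering v_0 < v_1 < v_2 < v_3 < v_4 < v_5 < v_6 < v_7 < v_8. The simplices of K, each written with vertices in increasing order, are:

  0-simplices (9): [v_0], [v_1], [v_2], [v_3], [v_4], [v_5], [v_6], [v_7], [v_8]
  1-simplices (27): (27 of them)
  2-simplices (18): (18 of them)

Hence C_0 ≅ Z^9, C_1 ≅ Z^27, C_2 ≅ Z^18.

∂_1: C_1 → C_0 is given by ∂[p,q] = [q] − [p].
The 9×27 boundary matrix has rank 8 and Smith normal form diag(1,1,1,1,1,1,1,1).

Boundary ∂_2: C_2 → C_1 maps a triangle to the signed sum of its edges. For instance
  ∂[v_1,v_3,v_6] = [v_3,v_6] − [v_1,v_6] + [v_1,v_3],
  ∂[v_3,v_6,v_7] = [v_6,v_7] − [v_3,v_7] + [v_3,v_6].
The resulting 27×18 matrix has rank 18, and its Smith normal form has invariant factors (1,1,1,1,1,1,1,1,1,1,1,1,1,1,1,1,1,2).

Reading off H_k = ker ∂_k / im ∂_{k+1}:

  H_1: rank ker ∂_1 − rank ∂_2 = (27 − 8) − 18 = 1, and ∂_2 has invariant factor 2 > 1, so H_1 ≅ Z ⊕ Z/2.

(K is a triangulation of the Klein bottle.)

H_1 ≅ Z ⊕ Z/2.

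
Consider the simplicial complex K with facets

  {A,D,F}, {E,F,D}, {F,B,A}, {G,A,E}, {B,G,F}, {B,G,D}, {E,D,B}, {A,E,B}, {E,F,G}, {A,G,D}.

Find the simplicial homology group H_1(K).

Order the vertices as A < B < D < E < F < G. Listing each simplex with vertices in this order, K has dimension 2 with simplices:

  0-simplices (6): A, B, D, E, F, G
  1-simplices (15): AB, AD, AE, AF, AG, BD, BE, BF, BG, DE, DF, DG, EF, EG, FG
  2-simplices (10): ABE, ABF, ADF, ADG, AEG, BDE, BDG, BFG, DEF, EFG

Hence C_0 ≅ Z^6, C_1 ≅ Z^15, C_2 ≅ Z^10.

The boundary map ∂_1: C_1 → C_0 is given by ∂[p,q] = [q] − [p].
The 6×15 boundary matrix has rank 5 and Smith normal form diag(1,1,1,1,1).

Boundary ∂_2: C_2 → C_1 acts by ∂[p,q,r] = [q,r] − [p,r] + [p,q]. For instance
  ∂EFG = FG − EG + EF,
  ∂DEF = EF − DF + DE.
The 15×10 boundary matrix has rank 10 and Smith normal form diag(1,1,1,1,1,1,1,1,1,2).

Reading off H_k = ker ∂_k / im ∂_{k+1}:

  H_1: rank ker ∂_1 − rank ∂_2 = (15 − 5) − 10 = 0, and ∂_2 has invariant factor 2 > 1, so H_1 ≅ Z/2.

H_1 = Z/2.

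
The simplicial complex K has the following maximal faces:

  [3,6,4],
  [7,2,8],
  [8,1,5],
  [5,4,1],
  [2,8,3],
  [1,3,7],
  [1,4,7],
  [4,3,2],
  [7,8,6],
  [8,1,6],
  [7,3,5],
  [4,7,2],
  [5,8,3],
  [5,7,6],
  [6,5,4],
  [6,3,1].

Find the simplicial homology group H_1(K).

Take the total order 1 < 2 < 3 < 4 < 5 < 6 < 7 < 8 on the vertex set. Then K (dimension 2) consists of the simplices:

  0-simplices (8): [1], [2], [3], [4], [5], [6], [7], [8]
  1-simplices (24): (24 of them)
  2-simplices (16): [1,3,6], [1,3,7], [1,4,5], [1,4,7], [1,5,8], [1,6,8], [2,3,4], [2,3,8], [2,4,7], [2,7,8], [3,4,6], [3,5,7], [3,5,8], [4,5,6], [5,6,7], [6,7,8]

Hence C_0 ≅ Z^8, C_1 ≅ Z^24, C_2 ≅ Z^16.

The boundary map ∂_1: C_1 → C_0 maps an edge to its endpoints' difference, ∂[p,q] = q − p. For instance
  ∂[4,6] = [6] − [4].
This gives a 8×24 integer matrix of rank 7; reducing to Smith normal form yields diagonal entries (1,1,1,1,1,1,1).

∂_2: C_2 → C_1 maps a triangle to the signed sum of its edges. For instance
  ∂[2,7,8] = [7,8] − [2,8] + [2,7],
  ∂[1,3,7] = [3,7] − [1,7] + [1,3].
As a 24×16 matrix over Z this has rank 15, with invariant factors (1,1,1,1,1,1,1,1,1,1,1,1,1,1,1).

Reading off H_k = ker ∂_k / im ∂_{k+1}:

  H_1: rank ker ∂_1 − rank ∂_2 = (24 − 7) − 15 = 2, and the invariant factors of ∂_2 are all 1, so H_1 ≅ Z^2.

H_1 = Z^2.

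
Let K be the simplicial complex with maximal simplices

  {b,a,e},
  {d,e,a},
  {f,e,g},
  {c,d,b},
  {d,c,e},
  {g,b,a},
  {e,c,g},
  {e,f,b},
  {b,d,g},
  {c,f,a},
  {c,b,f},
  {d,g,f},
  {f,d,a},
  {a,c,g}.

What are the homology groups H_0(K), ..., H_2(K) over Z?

Take the total order a < b < c < d < e < f < g on the vertex set. Then K (dimension 2) consists of the simplices:

  0-simplices (7): a, b, c, d, e, f, g
  1-simplices (21): ab, ac, ad, ae, af, ag, bc, bd, be, bf, bg, cd, ce, cf, cg, de, df, dg, ef, eg, fg
  2-simplices (14): abe, abg, acf, acg, ade, adf, bcd, bcf, bdg, bef, cde, ceg, dfg, efg

so the chain groups are C_0 ≅ Z^7, C_1 ≅ Z^21, C_2 ≅ Z^14.

∂_1: C_1 → C_0 maps an edge to its endpoints' difference, ∂[p,q] = q − p. For instance
  ∂ef = f − e.
This gives a 7×21 integer matrix of rank 6; reducing to Smith normal form yields diagonal entries (1,1,1,1,1,1).

The boundary map ∂_2: C_2 → C_1 acts by ∂[p,q,r] = [q,r] − [p,r] + [p,q]. For instance
  ∂bdg = dg − bg + bd,
  ∂acg = cg − ag + ac.
This gives a 21×14 integer matrix of rank 13; reducing to Smith normal form yields diagonal entries (1,1,1,1,1,1,1,1,1,1,1,1,1).

Now H_k = ker ∂_k / im ∂_{k+1}, so:

  H_0: rank C_0 − rank ∂_1 = 7 − 6 = 1, and the invariant factors of ∂_1 are all 1, so H_0 = Z.
  H_1: rank ker ∂_1 − rank ∂_2 = (21 − 6) − 13 = 2, and the invariant factors of ∂_2 are all 1, so H_1 = Z^2.
  H_2: rank ker ∂_2 − rank ∂_3 = (14 − 13) − 0 = 1, and there is no ∂_3, so H_2 = Z.

As a check, the Euler characteristic is 7 − 21 + 14 = 0, which agrees with 1 − 2 + 1 = 0.
(K is a triangulation of the torus T^2.)

H_0 = Z,  H_1 = Z^2,  H_2 = Z.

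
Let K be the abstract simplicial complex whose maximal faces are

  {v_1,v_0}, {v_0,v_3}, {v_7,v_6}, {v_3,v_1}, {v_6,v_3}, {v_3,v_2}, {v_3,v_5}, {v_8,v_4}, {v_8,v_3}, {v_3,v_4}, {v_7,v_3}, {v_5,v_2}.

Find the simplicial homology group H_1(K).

H_1 ≅ Z^4.

K has 9 vertices, 12 edges.
rank ∂_1 = 8, rank ∂_2 = 0 ⇒ b_1 = 12 − 8 − 0 = 4. So H_1 ≅ Z^4.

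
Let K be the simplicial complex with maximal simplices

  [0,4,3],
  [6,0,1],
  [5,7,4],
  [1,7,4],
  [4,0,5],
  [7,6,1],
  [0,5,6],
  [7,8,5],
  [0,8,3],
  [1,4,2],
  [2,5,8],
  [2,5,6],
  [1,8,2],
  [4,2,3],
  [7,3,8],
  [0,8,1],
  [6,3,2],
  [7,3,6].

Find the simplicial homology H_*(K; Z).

Order the vertices as 0 < 1 < 2 < 3 < 4 < 5 < 6 < 7 < 8. Listing each simplex with vertices in this order, K has dimension 2 with simplices:

  0-simplices (9): [0], [1], [2], [3], [4], [5], [6], [7], [8]
  1-simplices (27): (27 of them)
  2-simplices (18): [0,1,6], [0,1,8], [0,3,4], [0,3,8], [0,4,5], [0,5,6], [1,2,4], [1,2,8], [1,4,7], [1,6,7], [2,3,4], [2,3,6], [2,5,6], [2,5,8], [3,6,7], [3,7,8], [4,5,7], [5,7,8]

Hence C_0 ≅ Z^9, C_1 ≅ Z^27, C_2 ≅ Z^18.

The boundary map ∂_1: C_1 → C_0 is given by ∂[p,q] = [q] − [p]. For instance
  ∂[2,8] = [8] − [2].
The 9×27 boundary matrix has rank 8 and Smith normal form diag(1,1,1,1,1,1,1,1).

The boundary map ∂_2: C_2 → C_1 acts by ∂[p,q,r] = [q,r] − [p,r] + [p,q]. For instance
  ∂[3,7,8] = [7,8] − [3,8] + [3,7],
  ∂[1,2,8] = [2,8] − [1,8] + [1,2].
The resulting 27×18 matrix has rank 17, and its Smith normal form has invariant factors (1,1,1,1,1,1,1,1,1,1,1,1,1,1,1,1,1).

From H_k ≅ ker(∂_k) / im(∂_{k+1}) we obtain:

  H_0: rank C_0 − rank ∂_1 = 9 − 8 = 1, and the invariant factors of ∂_1 are all 1, so H_0 = Z.
  H_1: rank ker ∂_1 − rank ∂_2 = (27 − 8) − 17 = 2, and the invariant factors of ∂_2 are all 1, so H_1 = Z^2.
  H_2: rank ker ∂_2 − rank ∂_3 = (18 − 17) − 0 = 1, and there is no ∂_3, so H_2 = Z.

(K is a triangulation of the torus T^2.)

H_0 ≅ Z,  H_1 ≅ Z^2,  H_2 ≅ Z.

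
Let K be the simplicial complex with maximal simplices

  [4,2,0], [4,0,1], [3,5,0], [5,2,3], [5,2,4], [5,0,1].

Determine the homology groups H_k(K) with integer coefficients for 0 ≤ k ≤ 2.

Fix the vertex order 0 < 1 < 2 < 3 < 4 < 5 and write every simplex with vertices in increasing order. Then dim K = 2 and the simplices of K are:

  0-simplices (6): [0], [1], [2], [3], [4], [5]
  1-simplices (12): [0,1], [0,2], [0,3], [0,4], [0,5], [1,4], [1,5], [2,3], [2,4], [2,5], [3,5], [4,5]
  2-simplices (6): [0,1,4], [0,1,5], [0,2,4], [0,3,5], [2,3,5], [2,4,5]

Hence C_0 ≅ Z^6, C_1 ≅ Z^12, C_2 ≅ Z^6.

Boundary ∂_1: C_1 → C_0 sends each edge [p,q] (with p < q) to q − p. For instance
  ∂[0,3] = [3] − [0].
The resulting 6×12 matrix has rank 5, and its Smith normal form has invariant factors (1,1,1,1,1).

The boundary map ∂_2: C_2 → C_1 sends each 2-simplex [p,q,r] to [q,r] − [p,r] + [p,q]. For instance
  ∂[0,2,4] = [2,4] − [0,4] + [0,2],
  ∂[0,1,5] = [1,5] − [0,5] + [0,1].
The resulting 12×6 matrix has rank 6, and its Smith normal form has invariant factors (1,1,1,1,1,1).

Reading off H_k = ker ∂_k / im ∂_{k+1}:

  H_0: rank C_0 − rank ∂_1 = 6 − 5 = 1, and the invariant factors of ∂_1 are all 1, so H_0 = Z.
  H_1: rank ker ∂_1 − rank ∂_2 = (12 − 5) − 6 = 1, and the invariant factors of ∂_2 are all 1, so H_1 = Z.
  H_2: rank ker ∂_2 − rank ∂_3 = (6 − 6) − 0 = 0, and there is no ∂_3, so H_2 = 0.

H_0 = Z,  H_1 = Z,  H_2 = 0.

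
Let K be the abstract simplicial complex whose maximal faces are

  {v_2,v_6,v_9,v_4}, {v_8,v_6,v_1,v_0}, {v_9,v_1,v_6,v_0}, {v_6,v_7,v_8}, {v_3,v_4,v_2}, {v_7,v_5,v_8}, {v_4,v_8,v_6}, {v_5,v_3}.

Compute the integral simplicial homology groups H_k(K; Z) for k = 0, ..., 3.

H_0 ≅ Z,  H_1 ≅ Z,  H_2 = 0,  H_3 = 0.

Fix the vertex order v_0 < v_1 < v_2 < v_3 < v_4 < v_5 < v_6 < v_7 < v_8 < v_9 and write every simplex with vertices in increasing order. Then dim K = 3 and the simplices of K are:

  0-simplices (10): [v_0], [v_1], [v_2], [v_3], [v_4], [v_5], [v_6], [v_7], [v_8], [v_9]
  1-simplices (22): (22 of them)
  2-simplices (15): (15 of them)
  3-simplices (3): [v_0,v_1,v_6,v_8], [v_0,v_1,v_6,v_9], [v_2,v_4,v_6,v_9]

giving chain groups C_0 ≅ Z^10, C_1 ≅ Z^22, C_2 ≅ Z^15, C_3 ≅ Z^3.

The boundary map ∂_1: C_1 → C_0 is given by ∂[p,q] = [q] − [p].
The resulting 10×22 matrix has rank 9, and its Smith normal form has invariant factors (1,1,1,1,1,1,1,1,1).

Boundary ∂_2: C_2 → C_1 sends each 2-simplex [p,q,r] to [q,r] − [p,r] + [p,q]. For instance
  ∂[v_5,v_7,v_8] = [v_7,v_8] − [v_5,v_8] + [v_5,v_7],
  ∂[v_1,v_6,v_9] = [v_6,v_9] − [v_1,v_9] + [v_1,v_6].
This gives a 22×15 integer matrix of rank 12; reducing to Smith normal form yields diagonal entries (1,1,1,1,1,1,1,1,1,1,1,1).

∂_3: C_3 → C_2 sends each 3-simplex σ to the alternating sum Σ_i (−1)^i (σ with its i-th vertex removed). For instance
  ∂[v_2,v_4,v_6,v_9] = [v_4,v_6,v_9] − [v_2,v_6,v_9] + [v_2,v_4,v_9] − [v_2,v_4,v_6],
  ∂[v_0,v_1,v_6,v_8] = [v_1,v_6,v_8] − [v_0,v_6,v_8] + [v_0,v_1,v_8] − [v_0,v_1,v_6].
The 15×3 boundary matrix has rank 3 and Smith normal form diag(1,1,1).

From H_k ≅ ker(∂_k) / im(∂_{k+1}) we obtain:

  H_0: rank C_0 − rank ∂_1 = 10 − 9 = 1, and the invariant factors of ∂_1 are all 1, so H_0 ≅ Z.
  H_1: rank ker ∂_1 − rank ∂_2 = (22 − 9) − 12 = 1, and the invariant factors of ∂_2 are all 1, so H_1 ≅ Z.
  H_2: rank ker ∂_2 − rank ∂_3 = (15 − 12) − 3 = 0, and the invariant factors of ∂_3 are all 1, so H_2 ≅ 0.
  H_3: rank ker ∂_3 − rank ∂_4 = (3 − 3) − 0 = 0, and there is no ∂_4, so H_3 ≅ 0.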